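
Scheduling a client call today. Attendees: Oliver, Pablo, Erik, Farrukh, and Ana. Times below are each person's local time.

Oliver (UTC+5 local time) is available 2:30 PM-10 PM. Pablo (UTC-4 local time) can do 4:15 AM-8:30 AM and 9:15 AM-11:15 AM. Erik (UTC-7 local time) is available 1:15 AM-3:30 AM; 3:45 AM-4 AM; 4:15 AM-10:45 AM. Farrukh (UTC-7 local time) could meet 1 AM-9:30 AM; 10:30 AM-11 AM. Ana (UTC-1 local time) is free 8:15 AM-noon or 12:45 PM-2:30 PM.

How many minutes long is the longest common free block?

90

Oliver in UTC: 09:30-17:00 (subtract 5h to convert from UTC+5).
Pablo in UTC: 08:15-12:30, 13:15-15:15 (add 4h to convert from UTC-4).
Erik in UTC: 08:15-10:30, 10:45-11:00, 11:15-17:45 (add 7h to convert from UTC-7).
Farrukh in UTC: 08:00-16:30, 17:30-18:00 (add 7h to convert from UTC-7).
Ana in UTC: 09:15-13:00, 13:45-15:30 (add 1h to convert from UTC-1).
Oliver ∩ Pablo: 09:30-12:30, 13:15-15:15.
Oliver ∩ Pablo ∩ Erik: 09:30-10:30, 10:45-11:00, 11:15-12:30, 13:15-15:15.
Oliver ∩ Pablo ∩ Erik ∩ Farrukh: 09:30-10:30, 10:45-11:00, 11:15-12:30, 13:15-15:15.
Oliver ∩ Pablo ∩ Erik ∩ Farrukh ∩ Ana: 09:30-10:30, 10:45-11:00, 11:15-12:30, 13:45-15:15.
So the common availability across everyone is 09:30-10:30, 10:45-11:00, 11:15-12:30, 13:45-15:15.
The longest is 13:45-15:15 at 90 minutes.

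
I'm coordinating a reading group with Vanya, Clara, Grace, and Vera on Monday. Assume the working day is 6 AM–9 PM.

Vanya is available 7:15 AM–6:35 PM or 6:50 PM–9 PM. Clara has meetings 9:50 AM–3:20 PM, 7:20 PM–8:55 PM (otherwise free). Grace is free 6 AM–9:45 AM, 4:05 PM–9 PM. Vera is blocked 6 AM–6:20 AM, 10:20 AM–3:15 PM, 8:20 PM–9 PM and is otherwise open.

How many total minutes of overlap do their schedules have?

Vanya free: 07:15-18:35, 18:50-21:00.
Clara free: 06:00-09:50, 15:20-19:20, 20:55-21:00 (invert busy blocks within the working day).
Grace free: 06:00-09:45, 16:05-21:00.
Vera free: 06:20-10:20, 15:15-20:20 (invert busy blocks within the working day).
Vanya ∩ Clara: 07:15-09:50, 15:20-18:35, 18:50-19:20, 20:55-21:00.
Vanya ∩ Clara ∩ Grace: 07:15-09:45, 16:05-18:35, 18:50-19:20, 20:55-21:00.
Vanya ∩ Clara ∩ Grace ∩ Vera: 07:15-09:45, 16:05-18:35, 18:50-19:20.
Summing the common windows: 150 + 150 + 30 = 330 minutes.

330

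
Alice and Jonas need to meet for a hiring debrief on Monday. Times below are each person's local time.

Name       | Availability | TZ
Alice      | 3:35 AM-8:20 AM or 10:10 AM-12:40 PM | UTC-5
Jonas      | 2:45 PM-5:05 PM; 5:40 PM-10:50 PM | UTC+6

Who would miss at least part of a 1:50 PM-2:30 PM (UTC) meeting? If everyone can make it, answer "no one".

Alice in UTC: 08:35-13:20, 15:10-17:40 (add 5h to convert from UTC-5).
Jonas in UTC: 08:45-11:05, 11:40-16:50 (subtract 6h to convert from UTC+6).
Alice: not fully free for 13:50-14:30. Jonas: free for 13:50-14:30.

Alice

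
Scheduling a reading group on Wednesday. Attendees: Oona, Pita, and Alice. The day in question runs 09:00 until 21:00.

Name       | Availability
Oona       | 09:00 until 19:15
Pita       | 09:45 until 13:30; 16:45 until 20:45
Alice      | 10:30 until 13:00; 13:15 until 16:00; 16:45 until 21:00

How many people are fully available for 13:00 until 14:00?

1

Oona can make the full 13:00-14:00 slot — that's 1.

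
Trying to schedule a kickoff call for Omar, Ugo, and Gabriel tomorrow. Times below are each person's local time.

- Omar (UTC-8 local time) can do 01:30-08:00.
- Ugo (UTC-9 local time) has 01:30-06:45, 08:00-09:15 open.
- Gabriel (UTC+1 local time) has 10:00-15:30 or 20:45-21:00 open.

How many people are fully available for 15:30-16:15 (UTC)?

0

Omar in UTC: 09:30-16:00 (add 8h to convert from UTC-8).
Ugo in UTC: 10:30-15:45, 17:00-18:15 (add 9h to convert from UTC-9).
Gabriel in UTC: 09:00-14:30, 19:45-20:00 (subtract 1h to convert from UTC+1).
nobody can make the full 15:30-16:15 slot — that's 0.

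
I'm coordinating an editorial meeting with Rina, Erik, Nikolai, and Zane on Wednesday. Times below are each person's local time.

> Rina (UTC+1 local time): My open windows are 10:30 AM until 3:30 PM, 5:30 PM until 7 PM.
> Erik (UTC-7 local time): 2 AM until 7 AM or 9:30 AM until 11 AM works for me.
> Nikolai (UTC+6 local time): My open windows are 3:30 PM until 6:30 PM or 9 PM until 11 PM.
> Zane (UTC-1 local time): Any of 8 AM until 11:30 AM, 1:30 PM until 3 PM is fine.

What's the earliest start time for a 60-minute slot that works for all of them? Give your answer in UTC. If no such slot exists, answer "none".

Rina in UTC: 09:30-14:30, 16:30-18:00 (subtract 1h to convert from UTC+1).
Erik in UTC: 09:00-14:00, 16:30-18:00 (add 7h to convert from UTC-7).
Nikolai in UTC: 09:30-12:30, 15:00-17:00 (subtract 6h to convert from UTC+6).
Zane in UTC: 09:00-12:30, 14:30-16:00 (add 1h to convert from UTC-1).
Rina ∩ Erik: 09:30-14:00, 16:30-18:00.
Rina ∩ Erik ∩ Nikolai: 09:30-12:30, 16:30-17:00.
Rina ∩ Erik ∩ Nikolai ∩ Zane: 09:30-12:30.
So the common availability across everyone is 09:30-12:30.
The first common window of at least 60 minutes is 09:30-12:30, so the earliest start is 09:30.

09:30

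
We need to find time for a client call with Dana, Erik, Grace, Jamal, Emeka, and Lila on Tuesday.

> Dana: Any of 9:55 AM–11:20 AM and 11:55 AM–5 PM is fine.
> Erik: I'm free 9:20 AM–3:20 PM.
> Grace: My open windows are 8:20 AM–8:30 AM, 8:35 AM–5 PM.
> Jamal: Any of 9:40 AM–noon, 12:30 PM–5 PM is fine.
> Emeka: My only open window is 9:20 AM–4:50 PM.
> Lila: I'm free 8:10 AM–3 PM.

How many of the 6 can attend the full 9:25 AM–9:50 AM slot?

4

Erik, Grace, Emeka, and Lila can make the full 09:25-09:50 slot — that's 4.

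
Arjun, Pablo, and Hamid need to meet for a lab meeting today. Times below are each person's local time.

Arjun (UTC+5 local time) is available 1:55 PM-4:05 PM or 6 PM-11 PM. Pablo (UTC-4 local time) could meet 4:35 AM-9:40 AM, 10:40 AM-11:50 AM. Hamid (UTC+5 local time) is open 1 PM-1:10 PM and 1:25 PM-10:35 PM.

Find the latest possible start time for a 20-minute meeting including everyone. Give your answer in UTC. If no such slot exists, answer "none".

Arjun in UTC: 08:55-11:05, 13:00-18:00 (subtract 5h to convert from UTC+5).
Pablo in UTC: 08:35-13:40, 14:40-15:50 (add 4h to convert from UTC-4).
Hamid in UTC: 08:00-08:10, 08:25-17:35 (subtract 5h to convert from UTC+5).
Arjun ∩ Pablo: 08:55-11:05, 13:00-13:40, 14:40-15:50.
Arjun ∩ Pablo ∩ Hamid: 08:55-11:05, 13:00-13:40, 14:40-15:50.
The last common window of at least 20 minutes is 14:40-15:50; a 20-minute meeting can start as late as 15:30 and still end by 15:50.

15:30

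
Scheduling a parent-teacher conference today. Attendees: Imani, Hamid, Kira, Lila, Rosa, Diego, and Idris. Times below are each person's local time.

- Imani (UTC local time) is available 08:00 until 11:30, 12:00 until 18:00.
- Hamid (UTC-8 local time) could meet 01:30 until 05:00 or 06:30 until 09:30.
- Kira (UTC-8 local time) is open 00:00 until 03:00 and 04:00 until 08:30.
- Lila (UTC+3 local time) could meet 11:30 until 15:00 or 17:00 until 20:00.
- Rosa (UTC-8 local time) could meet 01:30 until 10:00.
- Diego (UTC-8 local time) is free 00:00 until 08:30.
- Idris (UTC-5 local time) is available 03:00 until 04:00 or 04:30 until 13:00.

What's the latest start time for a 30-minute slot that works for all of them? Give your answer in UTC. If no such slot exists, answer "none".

Imani in UTC: 08:00-11:30, 12:00-18:00.
Hamid in UTC: 09:30-13:00, 14:30-17:30 (add 8h to convert from UTC-8).
Kira in UTC: 08:00-11:00, 12:00-16:30 (add 8h to convert from UTC-8).
Lila in UTC: 08:30-12:00, 14:00-17:00 (subtract 3h to convert from UTC+3).
Rosa in UTC: 09:30-18:00 (add 8h to convert from UTC-8).
Diego in UTC: 08:00-16:30 (add 8h to convert from UTC-8).
Idris in UTC: 08:00-09:00, 09:30-18:00 (add 5h to convert from UTC-5).
Imani ∩ Hamid: 09:30-11:30, 12:00-13:00, 14:30-17:30.
Imani ∩ Hamid ∩ Kira: 09:30-11:00, 12:00-13:00, 14:30-16:30.
Imani ∩ Hamid ∩ Kira ∩ Lila: 09:30-11:00, 14:30-16:30.
Imani ∩ Hamid ∩ Kira ∩ Lila ∩ Rosa: 09:30-11:00, 14:30-16:30.
Imani ∩ Hamid ∩ Kira ∩ Lila ∩ Rosa ∩ Diego: 09:30-11:00, 14:30-16:30.
Imani ∩ Hamid ∩ Kira ∩ Lila ∩ Rosa ∩ Diego ∩ Idris: 09:30-11:00, 14:30-16:30.
Those are the intersection windows.
The last common window of at least 30 minutes is 14:30-16:30; a 30-minute meeting can start as late as 16:00 and still end by 16:30.

16:00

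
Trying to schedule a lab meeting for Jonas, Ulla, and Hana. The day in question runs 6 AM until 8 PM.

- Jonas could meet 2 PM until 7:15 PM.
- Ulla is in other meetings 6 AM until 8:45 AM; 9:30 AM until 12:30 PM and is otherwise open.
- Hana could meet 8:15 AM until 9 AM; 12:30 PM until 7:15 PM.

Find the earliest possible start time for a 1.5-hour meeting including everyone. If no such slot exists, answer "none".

Jonas free: 14:00-19:15.
Ulla free: 08:45-09:30, 12:30-20:00 (invert busy blocks within the working day).
Hana free: 08:15-09:00, 12:30-19:15.
Jonas ∩ Ulla: 14:00-19:15.
Jonas ∩ Ulla ∩ Hana: 14:00-19:15.
The first common window of at least 90 minutes is 14:00-19:15, so the earliest start is 14:00.

14:00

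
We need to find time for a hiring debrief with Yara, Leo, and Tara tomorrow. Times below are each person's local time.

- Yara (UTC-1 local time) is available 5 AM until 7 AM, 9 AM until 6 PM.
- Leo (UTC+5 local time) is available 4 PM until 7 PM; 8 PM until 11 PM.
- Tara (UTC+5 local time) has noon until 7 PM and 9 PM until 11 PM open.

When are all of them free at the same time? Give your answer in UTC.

Yara in UTC: 06:00-08:00, 10:00-19:00 (add 1h to convert from UTC-1).
Leo in UTC: 11:00-14:00, 15:00-18:00 (subtract 5h to convert from UTC+5).
Tara in UTC: 07:00-14:00, 16:00-18:00 (subtract 5h to convert from UTC+5).
Yara ∩ Leo: 11:00-14:00, 15:00-18:00.
Yara ∩ Leo ∩ Tara: 11:00-14:00, 16:00-18:00.

11:00-14:00, 16:00-18:00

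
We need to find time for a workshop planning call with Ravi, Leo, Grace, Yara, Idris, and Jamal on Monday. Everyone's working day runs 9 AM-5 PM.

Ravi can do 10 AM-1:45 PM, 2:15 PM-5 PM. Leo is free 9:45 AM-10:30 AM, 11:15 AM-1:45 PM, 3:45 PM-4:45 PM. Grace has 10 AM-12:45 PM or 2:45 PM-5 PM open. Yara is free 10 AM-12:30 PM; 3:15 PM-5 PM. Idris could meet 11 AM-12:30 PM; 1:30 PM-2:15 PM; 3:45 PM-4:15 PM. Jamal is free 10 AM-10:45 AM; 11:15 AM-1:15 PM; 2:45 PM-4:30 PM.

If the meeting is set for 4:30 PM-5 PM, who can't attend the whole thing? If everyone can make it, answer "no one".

Ravi: free for 16:30-17:00. Leo: not fully free for 16:30-17:00. Grace: free for 16:30-17:00. Yara: free for 16:30-17:00. Idris: not fully free for 16:30-17:00. Jamal: not fully free for 16:30-17:00.

Idris, Jamal, Leo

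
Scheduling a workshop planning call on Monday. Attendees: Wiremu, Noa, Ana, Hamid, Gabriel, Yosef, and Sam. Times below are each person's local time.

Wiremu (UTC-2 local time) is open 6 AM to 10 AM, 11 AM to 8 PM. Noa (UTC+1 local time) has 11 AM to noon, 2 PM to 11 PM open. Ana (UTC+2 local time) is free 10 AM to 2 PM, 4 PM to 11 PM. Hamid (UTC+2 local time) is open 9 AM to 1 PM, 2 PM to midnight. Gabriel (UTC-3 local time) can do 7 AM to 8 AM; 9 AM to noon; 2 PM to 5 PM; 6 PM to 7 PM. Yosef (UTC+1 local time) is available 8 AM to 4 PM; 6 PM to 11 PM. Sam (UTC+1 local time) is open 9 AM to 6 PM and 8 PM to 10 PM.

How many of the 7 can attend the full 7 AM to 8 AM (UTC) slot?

2

Wiremu in UTC: 08:00-12:00, 13:00-22:00 (add 2h to convert from UTC-2).
Noa in UTC: 10:00-11:00, 13:00-22:00 (subtract 1h to convert from UTC+1).
Ana in UTC: 08:00-12:00, 14:00-21:00 (subtract 2h to convert from UTC+2).
Hamid in UTC: 07:00-11:00, 12:00-22:00 (subtract 2h to convert from UTC+2).
Gabriel in UTC: 10:00-11:00, 12:00-15:00, 17:00-20:00, 21:00-22:00 (add 3h to convert from UTC-3).
Yosef in UTC: 07:00-15:00, 17:00-22:00 (subtract 1h to convert from UTC+1).
Sam in UTC: 08:00-17:00, 19:00-21:00 (subtract 1h to convert from UTC+1).
Hamid and Yosef can make the full 07:00-08:00 slot — that's 2.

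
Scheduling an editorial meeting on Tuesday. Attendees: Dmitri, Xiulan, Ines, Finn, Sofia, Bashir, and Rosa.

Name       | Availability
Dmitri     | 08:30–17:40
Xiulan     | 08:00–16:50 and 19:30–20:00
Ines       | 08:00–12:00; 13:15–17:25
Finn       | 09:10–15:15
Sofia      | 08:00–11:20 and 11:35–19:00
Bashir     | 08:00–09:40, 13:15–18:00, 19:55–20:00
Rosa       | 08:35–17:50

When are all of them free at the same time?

09:10-09:40, 13:15-15:15

Dmitri ∩ Xiulan: 08:30-16:50.
Dmitri ∩ Xiulan ∩ Ines: 08:30-12:00, 13:15-16:50.
Dmitri ∩ Xiulan ∩ Ines ∩ Finn: 09:10-12:00, 13:15-15:15.
Dmitri ∩ Xiulan ∩ Ines ∩ Finn ∩ Sofia: 09:10-11:20, 11:35-12:00, 13:15-15:15.
Dmitri ∩ Xiulan ∩ Ines ∩ Finn ∩ Sofia ∩ Bashir: 09:10-09:40, 13:15-15:15.
Dmitri ∩ Xiulan ∩ Ines ∩ Finn ∩ Sofia ∩ Bashir ∩ Rosa: 09:10-09:40, 13:15-15:15.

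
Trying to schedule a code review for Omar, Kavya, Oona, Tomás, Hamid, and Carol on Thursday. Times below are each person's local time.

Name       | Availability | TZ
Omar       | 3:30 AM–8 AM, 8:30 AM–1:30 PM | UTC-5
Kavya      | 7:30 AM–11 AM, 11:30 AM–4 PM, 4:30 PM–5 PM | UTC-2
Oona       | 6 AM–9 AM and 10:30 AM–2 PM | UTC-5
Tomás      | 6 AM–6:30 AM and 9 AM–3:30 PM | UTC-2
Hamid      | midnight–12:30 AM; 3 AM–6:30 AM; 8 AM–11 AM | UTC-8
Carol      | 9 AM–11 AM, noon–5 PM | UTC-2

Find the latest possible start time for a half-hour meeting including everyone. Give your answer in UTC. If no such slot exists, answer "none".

17:00

Omar in UTC: 08:30-13:00, 13:30-18:30 (add 5h to convert from UTC-5).
Kavya in UTC: 09:30-13:00, 13:30-18:00, 18:30-19:00 (add 2h to convert from UTC-2).
Oona in UTC: 11:00-14:00, 15:30-19:00 (add 5h to convert from UTC-5).
Tomás in UTC: 08:00-08:30, 11:00-17:30 (add 2h to convert from UTC-2).
Hamid in UTC: 08:00-08:30, 11:00-14:30, 16:00-19:00 (add 8h to convert from UTC-8).
Carol in UTC: 11:00-13:00, 14:00-19:00 (add 2h to convert from UTC-2).
Omar ∩ Kavya: 09:30-13:00, 13:30-18:00.
Omar ∩ Kavya ∩ Oona: 11:00-13:00, 13:30-14:00, 15:30-18:00.
Omar ∩ Kavya ∩ Oona ∩ Tomás: 11:00-13:00, 13:30-14:00, 15:30-17:30.
Omar ∩ Kavya ∩ Oona ∩ Tomás ∩ Hamid: 11:00-13:00, 13:30-14:00, 16:00-17:30.
Omar ∩ Kavya ∩ Oona ∩ Tomás ∩ Hamid ∩ Carol: 11:00-13:00, 16:00-17:30.
So the common availability across everyone is 11:00-13:00, 16:00-17:30.
The last common window of at least 30 minutes is 16:00-17:30; a 30-minute meeting can start as late as 17:00 and still end by 17:30.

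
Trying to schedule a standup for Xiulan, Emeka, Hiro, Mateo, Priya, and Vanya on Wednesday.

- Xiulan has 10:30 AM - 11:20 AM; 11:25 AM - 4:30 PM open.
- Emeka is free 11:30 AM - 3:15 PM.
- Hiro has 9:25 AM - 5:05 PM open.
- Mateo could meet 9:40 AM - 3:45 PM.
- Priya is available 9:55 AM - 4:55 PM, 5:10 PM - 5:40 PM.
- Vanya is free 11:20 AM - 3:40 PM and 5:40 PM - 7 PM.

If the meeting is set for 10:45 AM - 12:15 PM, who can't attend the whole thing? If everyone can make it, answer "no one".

Xiulan: not fully free for 10:45-12:15. Emeka: not fully free for 10:45-12:15. Hiro: free for 10:45-12:15. Mateo: free for 10:45-12:15. Priya: free for 10:45-12:15. Vanya: not fully free for 10:45-12:15.

Emeka, Vanya, Xiulan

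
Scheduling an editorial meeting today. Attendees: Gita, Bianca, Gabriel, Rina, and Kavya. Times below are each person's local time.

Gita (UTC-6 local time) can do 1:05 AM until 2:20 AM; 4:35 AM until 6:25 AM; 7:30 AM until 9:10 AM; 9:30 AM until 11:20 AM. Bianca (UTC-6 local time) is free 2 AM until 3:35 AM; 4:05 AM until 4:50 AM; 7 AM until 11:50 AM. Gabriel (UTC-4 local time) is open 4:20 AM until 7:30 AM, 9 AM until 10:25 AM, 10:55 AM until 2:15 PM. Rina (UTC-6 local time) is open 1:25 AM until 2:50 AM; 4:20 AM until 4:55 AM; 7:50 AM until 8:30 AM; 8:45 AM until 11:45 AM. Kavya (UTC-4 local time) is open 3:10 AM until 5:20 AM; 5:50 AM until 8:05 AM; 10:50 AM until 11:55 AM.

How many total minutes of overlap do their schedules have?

55

Gita in UTC: 07:05-08:20, 10:35-12:25, 13:30-15:10, 15:30-17:20 (add 6h to convert from UTC-6).
Bianca in UTC: 08:00-09:35, 10:05-10:50, 13:00-17:50 (add 6h to convert from UTC-6).
Gabriel in UTC: 08:20-11:30, 13:00-14:25, 14:55-18:15 (add 4h to convert from UTC-4).
Rina in UTC: 07:25-08:50, 10:20-10:55, 13:50-14:30, 14:45-17:45 (add 6h to convert from UTC-6).
Kavya in UTC: 07:10-09:20, 09:50-12:05, 14:50-15:55 (add 4h to convert from UTC-4).
Gita ∩ Bianca: 08:00-08:20, 10:35-10:50, 13:30-15:10, 15:30-17:20.
Gita ∩ Bianca ∩ Gabriel: 10:35-10:50, 13:30-14:25, 14:55-15:10, 15:30-17:20.
Gita ∩ Bianca ∩ Gabriel ∩ Rina: 10:35-10:50, 13:50-14:25, 14:55-15:10, 15:30-17:20.
Gita ∩ Bianca ∩ Gabriel ∩ Rina ∩ Kavya: 10:35-10:50, 14:55-15:10, 15:30-15:55.
Summing the common windows: 15 + 15 + 25 = 55 minutes.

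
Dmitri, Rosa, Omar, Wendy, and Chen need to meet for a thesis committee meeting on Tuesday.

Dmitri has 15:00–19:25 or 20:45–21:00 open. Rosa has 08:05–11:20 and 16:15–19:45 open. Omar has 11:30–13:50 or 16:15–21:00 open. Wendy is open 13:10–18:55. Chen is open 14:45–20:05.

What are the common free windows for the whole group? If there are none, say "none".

Dmitri ∩ Rosa: 16:15-19:25.
Dmitri ∩ Rosa ∩ Omar: 16:15-19:25.
Dmitri ∩ Rosa ∩ Omar ∩ Wendy: 16:15-18:55.
Dmitri ∩ Rosa ∩ Omar ∩ Wendy ∩ Chen: 16:15-18:55.
Those are the intersection windows.

16:15-18:55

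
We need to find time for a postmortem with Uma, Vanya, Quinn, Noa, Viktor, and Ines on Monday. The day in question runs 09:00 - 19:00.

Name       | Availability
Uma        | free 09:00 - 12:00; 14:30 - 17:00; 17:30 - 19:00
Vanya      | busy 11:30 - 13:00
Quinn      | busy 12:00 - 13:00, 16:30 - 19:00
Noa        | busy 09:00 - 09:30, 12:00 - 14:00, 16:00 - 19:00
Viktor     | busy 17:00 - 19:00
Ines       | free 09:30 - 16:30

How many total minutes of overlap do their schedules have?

210

Uma free: 09:00-12:00, 14:30-17:00, 17:30-19:00.
Vanya free: 09:00-11:30, 13:00-19:00 (invert busy blocks within the working day).
Quinn free: 09:00-12:00, 13:00-16:30 (invert busy blocks within the working day).
Noa free: 09:30-12:00, 14:00-16:00 (invert busy blocks within the working day).
Viktor free: 09:00-17:00 (invert busy blocks within the working day).
Ines free: 09:30-16:30.
Uma ∩ Vanya: 09:00-11:30, 14:30-17:00, 17:30-19:00.
Uma ∩ Vanya ∩ Quinn: 09:00-11:30, 14:30-16:30.
Uma ∩ Vanya ∩ Quinn ∩ Noa: 09:30-11:30, 14:30-16:00.
Uma ∩ Vanya ∩ Quinn ∩ Noa ∩ Viktor: 09:30-11:30, 14:30-16:00.
Uma ∩ Vanya ∩ Quinn ∩ Noa ∩ Viktor ∩ Ines: 09:30-11:30, 14:30-16:00.
Summing the common windows: 120 + 90 = 210 minutes.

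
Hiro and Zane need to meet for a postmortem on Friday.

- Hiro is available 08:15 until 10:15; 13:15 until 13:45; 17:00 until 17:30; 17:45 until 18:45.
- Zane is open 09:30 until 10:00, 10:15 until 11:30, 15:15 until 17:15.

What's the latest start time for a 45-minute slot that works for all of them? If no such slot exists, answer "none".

Hiro ∩ Zane: 09:30-10:00, 17:00-17:15.
No common window is at least 45 minutes long.

none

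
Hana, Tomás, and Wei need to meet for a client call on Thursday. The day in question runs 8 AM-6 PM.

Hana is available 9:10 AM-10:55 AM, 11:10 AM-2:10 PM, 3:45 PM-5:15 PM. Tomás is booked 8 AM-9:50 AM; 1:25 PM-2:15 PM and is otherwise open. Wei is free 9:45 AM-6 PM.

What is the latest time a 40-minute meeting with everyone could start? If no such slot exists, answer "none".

16:35

Hana free: 09:10-10:55, 11:10-14:10, 15:45-17:15.
Tomás free: 09:50-13:25, 14:15-18:00 (invert busy blocks within the working day).
Wei free: 09:45-18:00.
Hana ∩ Tomás: 09:50-10:55, 11:10-13:25, 15:45-17:15.
Hana ∩ Tomás ∩ Wei: 09:50-10:55, 11:10-13:25, 15:45-17:15.
The last common window of at least 40 minutes is 15:45-17:15; a 40-minute meeting can start as late as 16:35 and still end by 17:15.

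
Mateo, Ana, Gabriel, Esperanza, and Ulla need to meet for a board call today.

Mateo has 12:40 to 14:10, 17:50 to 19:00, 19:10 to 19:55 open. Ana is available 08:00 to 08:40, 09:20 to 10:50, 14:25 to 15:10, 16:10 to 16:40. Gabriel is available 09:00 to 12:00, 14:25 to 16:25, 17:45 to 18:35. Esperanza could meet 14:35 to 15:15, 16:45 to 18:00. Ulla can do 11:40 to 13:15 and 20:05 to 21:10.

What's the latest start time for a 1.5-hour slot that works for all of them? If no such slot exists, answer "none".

none

Mateo ∩ Ana: ∅.
Mateo ∩ Ana ∩ Gabriel: ∅.
Mateo ∩ Ana ∩ Gabriel ∩ Esperanza: ∅.
Mateo ∩ Ana ∩ Gabriel ∩ Esperanza ∩ Ulla: ∅.
There is no time when everyone is free.
No common window is at least 90 minutes long.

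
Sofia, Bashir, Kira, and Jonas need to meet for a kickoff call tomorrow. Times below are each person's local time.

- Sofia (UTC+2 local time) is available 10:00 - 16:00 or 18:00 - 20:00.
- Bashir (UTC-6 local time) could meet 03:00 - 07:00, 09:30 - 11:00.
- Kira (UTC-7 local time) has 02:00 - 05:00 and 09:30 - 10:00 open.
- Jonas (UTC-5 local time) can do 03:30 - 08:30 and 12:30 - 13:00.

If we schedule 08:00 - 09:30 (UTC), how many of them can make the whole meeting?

1

Sofia in UTC: 08:00-14:00, 16:00-18:00 (subtract 2h to convert from UTC+2).
Bashir in UTC: 09:00-13:00, 15:30-17:00 (add 6h to convert from UTC-6).
Kira in UTC: 09:00-12:00, 16:30-17:00 (add 7h to convert from UTC-7).
Jonas in UTC: 08:30-13:30, 17:30-18:00 (add 5h to convert from UTC-5).
Sofia can make the full 08:00-09:30 slot — that's 1.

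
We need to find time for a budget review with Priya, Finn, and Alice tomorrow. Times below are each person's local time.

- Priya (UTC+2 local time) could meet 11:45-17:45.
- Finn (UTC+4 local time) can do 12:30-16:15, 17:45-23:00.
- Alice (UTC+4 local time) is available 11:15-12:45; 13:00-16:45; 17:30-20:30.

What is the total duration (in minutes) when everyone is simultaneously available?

Priya in UTC: 09:45-15:45 (subtract 2h to convert from UTC+2).
Finn in UTC: 08:30-12:15, 13:45-19:00 (subtract 4h to convert from UTC+4).
Alice in UTC: 07:15-08:45, 09:00-12:45, 13:30-16:30 (subtract 4h to convert from UTC+4).
Priya ∩ Finn: 09:45-12:15, 13:45-15:45.
Priya ∩ Finn ∩ Alice: 09:45-12:15, 13:45-15:45.
Summing the common windows: 150 + 120 = 270 minutes.

270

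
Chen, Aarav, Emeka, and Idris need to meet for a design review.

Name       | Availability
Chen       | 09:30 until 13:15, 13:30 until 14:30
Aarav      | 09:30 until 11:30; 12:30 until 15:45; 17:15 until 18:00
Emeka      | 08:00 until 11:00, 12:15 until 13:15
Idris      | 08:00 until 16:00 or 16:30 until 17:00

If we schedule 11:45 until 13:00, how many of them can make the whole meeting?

2

Chen and Idris can make the full 11:45-13:00 slot — that's 2.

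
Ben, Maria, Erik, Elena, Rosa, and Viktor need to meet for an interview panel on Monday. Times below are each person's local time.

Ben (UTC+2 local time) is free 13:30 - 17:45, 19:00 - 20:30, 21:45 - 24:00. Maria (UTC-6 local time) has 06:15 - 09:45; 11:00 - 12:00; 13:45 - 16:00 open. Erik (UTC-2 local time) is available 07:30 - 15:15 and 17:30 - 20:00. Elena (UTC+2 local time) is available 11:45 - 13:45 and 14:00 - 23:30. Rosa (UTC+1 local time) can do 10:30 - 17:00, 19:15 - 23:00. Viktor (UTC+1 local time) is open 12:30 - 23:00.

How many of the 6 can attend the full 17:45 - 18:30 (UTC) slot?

Ben in UTC: 11:30-15:45, 17:00-18:30, 19:45-22:00 (subtract 2h to convert from UTC+2).
Maria in UTC: 12:15-15:45, 17:00-18:00, 19:45-22:00 (add 6h to convert from UTC-6).
Erik in UTC: 09:30-17:15, 19:30-22:00 (add 2h to convert from UTC-2).
Elena in UTC: 09:45-11:45, 12:00-21:30 (subtract 2h to convert from UTC+2).
Rosa in UTC: 09:30-16:00, 18:15-22:00 (subtract 1h to convert from UTC+1).
Viktor in UTC: 11:30-22:00 (subtract 1h to convert from UTC+1).
Ben, Elena, and Viktor can make the full 17:45-18:30 slot — that's 3.

3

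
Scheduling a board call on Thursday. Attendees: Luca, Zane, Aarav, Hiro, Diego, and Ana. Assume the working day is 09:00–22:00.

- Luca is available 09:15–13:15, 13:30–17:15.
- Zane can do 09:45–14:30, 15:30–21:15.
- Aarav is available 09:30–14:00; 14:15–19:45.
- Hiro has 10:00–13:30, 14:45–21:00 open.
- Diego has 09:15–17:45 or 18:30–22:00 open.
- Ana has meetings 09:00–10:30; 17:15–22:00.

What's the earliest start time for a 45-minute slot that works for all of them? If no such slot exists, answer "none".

10:30

Luca free: 09:15-13:15, 13:30-17:15.
Zane free: 09:45-14:30, 15:30-21:15.
Aarav free: 09:30-14:00, 14:15-19:45.
Hiro free: 10:00-13:30, 14:45-21:00.
Diego free: 09:15-17:45, 18:30-22:00.
Ana free: 10:30-17:15 (invert busy blocks within the working day).
Luca ∩ Zane: 09:45-13:15, 13:30-14:30, 15:30-17:15.
Luca ∩ Zane ∩ Aarav: 09:45-13:15, 13:30-14:00, 14:15-14:30, 15:30-17:15.
Luca ∩ Zane ∩ Aarav ∩ Hiro: 10:00-13:15, 15:30-17:15.
Luca ∩ Zane ∩ Aarav ∩ Hiro ∩ Diego: 10:00-13:15, 15:30-17:15.
Luca ∩ Zane ∩ Aarav ∩ Hiro ∩ Diego ∩ Ana: 10:30-13:15, 15:30-17:15.
The first common window of at least 45 minutes is 10:30-13:15, so the earliest start is 10:30.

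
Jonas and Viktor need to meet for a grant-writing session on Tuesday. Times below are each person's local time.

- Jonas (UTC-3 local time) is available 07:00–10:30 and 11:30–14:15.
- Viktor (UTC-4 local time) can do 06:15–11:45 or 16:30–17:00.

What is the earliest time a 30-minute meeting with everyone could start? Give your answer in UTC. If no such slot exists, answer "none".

Jonas in UTC: 10:00-13:30, 14:30-17:15 (add 3h to convert from UTC-3).
Viktor in UTC: 10:15-15:45, 20:30-21:00 (add 4h to convert from UTC-4).
Jonas ∩ Viktor: 10:15-13:30, 14:30-15:45.
Those are the intersection windows.
The first common window of at least 30 minutes is 10:15-13:30, so the earliest start is 10:15.

10:15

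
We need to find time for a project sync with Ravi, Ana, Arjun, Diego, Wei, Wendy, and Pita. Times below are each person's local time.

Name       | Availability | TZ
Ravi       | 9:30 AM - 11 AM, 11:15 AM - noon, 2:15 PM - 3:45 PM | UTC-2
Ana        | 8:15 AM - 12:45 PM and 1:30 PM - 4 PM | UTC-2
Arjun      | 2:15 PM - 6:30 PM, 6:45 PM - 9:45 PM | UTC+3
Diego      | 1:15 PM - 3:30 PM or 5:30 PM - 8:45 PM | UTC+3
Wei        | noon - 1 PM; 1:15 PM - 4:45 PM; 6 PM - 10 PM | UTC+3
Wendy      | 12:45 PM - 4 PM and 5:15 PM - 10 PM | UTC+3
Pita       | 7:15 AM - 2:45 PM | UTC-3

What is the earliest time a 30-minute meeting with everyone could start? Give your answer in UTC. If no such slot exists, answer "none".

Ravi in UTC: 11:30-13:00, 13:15-14:00, 16:15-17:45 (add 2h to convert from UTC-2).
Ana in UTC: 10:15-14:45, 15:30-18:00 (add 2h to convert from UTC-2).
Arjun in UTC: 11:15-15:30, 15:45-18:45 (subtract 3h to convert from UTC+3).
Diego in UTC: 10:15-12:30, 14:30-17:45 (subtract 3h to convert from UTC+3).
Wei in UTC: 09:00-10:00, 10:15-13:45, 15:00-19:00 (subtract 3h to convert from UTC+3).
Wendy in UTC: 09:45-13:00, 14:15-19:00 (subtract 3h to convert from UTC+3).
Pita in UTC: 10:15-17:45 (add 3h to convert from UTC-3).
Ravi ∩ Ana: 11:30-13:00, 13:15-14:00, 16:15-17:45.
Ravi ∩ Ana ∩ Arjun: 11:30-13:00, 13:15-14:00, 16:15-17:45.
Ravi ∩ Ana ∩ Arjun ∩ Diego: 11:30-12:30, 16:15-17:45.
Ravi ∩ Ana ∩ Arjun ∩ Diego ∩ Wei: 11:30-12:30, 16:15-17:45.
Ravi ∩ Ana ∩ Arjun ∩ Diego ∩ Wei ∩ Wendy: 11:30-12:30, 16:15-17:45.
Ravi ∩ Ana ∩ Arjun ∩ Diego ∩ Wei ∩ Wendy ∩ Pita: 11:30-12:30, 16:15-17:45.
The first common window of at least 30 minutes is 11:30-12:30, so the earliest start is 11:30.

11:30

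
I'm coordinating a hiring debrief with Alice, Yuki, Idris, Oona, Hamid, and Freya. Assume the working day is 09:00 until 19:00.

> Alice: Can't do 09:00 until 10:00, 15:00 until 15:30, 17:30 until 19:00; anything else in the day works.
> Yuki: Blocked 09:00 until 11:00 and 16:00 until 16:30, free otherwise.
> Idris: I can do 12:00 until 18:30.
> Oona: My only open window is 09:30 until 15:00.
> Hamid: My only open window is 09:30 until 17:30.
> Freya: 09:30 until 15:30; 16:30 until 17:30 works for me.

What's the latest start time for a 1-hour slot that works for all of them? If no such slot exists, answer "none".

14:00

Alice free: 10:00-15:00, 15:30-17:30 (invert busy blocks within the working day).
Yuki free: 11:00-16:00, 16:30-19:00 (invert busy blocks within the working day).
Idris free: 12:00-18:30.
Oona free: 09:30-15:00.
Hamid free: 09:30-17:30.
Freya free: 09:30-15:30, 16:30-17:30.
Alice ∩ Yuki: 11:00-15:00, 15:30-16:00, 16:30-17:30.
Alice ∩ Yuki ∩ Idris: 12:00-15:00, 15:30-16:00, 16:30-17:30.
Alice ∩ Yuki ∩ Idris ∩ Oona: 12:00-15:00.
Alice ∩ Yuki ∩ Idris ∩ Oona ∩ Hamid: 12:00-15:00.
Alice ∩ Yuki ∩ Idris ∩ Oona ∩ Hamid ∩ Freya: 12:00-15:00.
The last common window of at least 60 minutes is 12:00-15:00; a 60-minute meeting can start as late as 14:00 and still end by 15:00.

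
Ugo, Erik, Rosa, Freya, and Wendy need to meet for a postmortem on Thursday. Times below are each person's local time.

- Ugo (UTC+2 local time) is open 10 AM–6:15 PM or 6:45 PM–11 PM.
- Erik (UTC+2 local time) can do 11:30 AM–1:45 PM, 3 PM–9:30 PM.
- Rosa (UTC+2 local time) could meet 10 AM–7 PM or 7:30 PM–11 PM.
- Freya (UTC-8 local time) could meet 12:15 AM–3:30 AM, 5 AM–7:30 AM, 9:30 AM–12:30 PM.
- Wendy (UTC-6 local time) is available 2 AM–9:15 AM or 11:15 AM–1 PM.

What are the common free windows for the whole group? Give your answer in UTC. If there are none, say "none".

Ugo in UTC: 08:00-16:15, 16:45-21:00 (subtract 2h to convert from UTC+2).
Erik in UTC: 09:30-11:45, 13:00-19:30 (subtract 2h to convert from UTC+2).
Rosa in UTC: 08:00-17:00, 17:30-21:00 (subtract 2h to convert from UTC+2).
Freya in UTC: 08:15-11:30, 13:00-15:30, 17:30-20:30 (add 8h to convert from UTC-8).
Wendy in UTC: 08:00-15:15, 17:15-19:00 (add 6h to convert from UTC-6).
Ugo ∩ Erik: 09:30-11:45, 13:00-16:15, 16:45-19:30.
Ugo ∩ Erik ∩ Rosa: 09:30-11:45, 13:00-16:15, 16:45-17:00, 17:30-19:30.
Ugo ∩ Erik ∩ Rosa ∩ Freya: 09:30-11:30, 13:00-15:30, 17:30-19:30.
Ugo ∩ Erik ∩ Rosa ∩ Freya ∩ Wendy: 09:30-11:30, 13:00-15:15, 17:30-19:00.

09:30-11:30, 13:00-15:15, 17:30-19:00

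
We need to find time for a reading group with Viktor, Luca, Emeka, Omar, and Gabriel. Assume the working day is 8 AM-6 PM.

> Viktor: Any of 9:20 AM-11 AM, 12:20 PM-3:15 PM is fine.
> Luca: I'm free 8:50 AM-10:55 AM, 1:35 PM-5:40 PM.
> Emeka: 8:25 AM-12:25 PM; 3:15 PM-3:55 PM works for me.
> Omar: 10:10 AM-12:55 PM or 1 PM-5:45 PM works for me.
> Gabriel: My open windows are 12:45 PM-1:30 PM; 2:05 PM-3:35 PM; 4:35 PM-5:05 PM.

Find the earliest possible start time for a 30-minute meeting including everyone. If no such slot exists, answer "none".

Viktor ∩ Luca: 09:20-10:55, 13:35-15:15.
Viktor ∩ Luca ∩ Emeka: 09:20-10:55.
Viktor ∩ Luca ∩ Emeka ∩ Omar: 10:10-10:55.
Viktor ∩ Luca ∩ Emeka ∩ Omar ∩ Gabriel: ∅.
There is no time when everyone is free.
No common window is at least 30 minutes long.

none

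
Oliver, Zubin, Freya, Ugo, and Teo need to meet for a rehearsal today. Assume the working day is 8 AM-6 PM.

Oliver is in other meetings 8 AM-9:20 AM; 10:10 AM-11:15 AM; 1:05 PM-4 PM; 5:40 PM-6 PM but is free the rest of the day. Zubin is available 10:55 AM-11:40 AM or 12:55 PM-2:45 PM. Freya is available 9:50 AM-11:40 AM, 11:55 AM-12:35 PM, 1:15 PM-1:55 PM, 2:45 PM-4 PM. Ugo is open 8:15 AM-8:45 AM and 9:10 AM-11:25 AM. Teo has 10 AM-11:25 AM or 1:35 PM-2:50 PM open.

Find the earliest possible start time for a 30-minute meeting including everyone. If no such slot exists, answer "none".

none

Oliver free: 09:20-10:10, 11:15-13:05, 16:00-17:40 (invert busy blocks within the working day).
Zubin free: 10:55-11:40, 12:55-14:45.
Freya free: 09:50-11:40, 11:55-12:35, 13:15-13:55, 14:45-16:00.
Ugo free: 08:15-08:45, 09:10-11:25.
Teo free: 10:00-11:25, 13:35-14:50.
Oliver ∩ Zubin: 11:15-11:40, 12:55-13:05.
Oliver ∩ Zubin ∩ Freya: 11:15-11:40.
Oliver ∩ Zubin ∩ Freya ∩ Ugo: 11:15-11:25.
Oliver ∩ Zubin ∩ Freya ∩ Ugo ∩ Teo: 11:15-11:25.
Those are the intersection windows.
No common window is at least 30 minutes long.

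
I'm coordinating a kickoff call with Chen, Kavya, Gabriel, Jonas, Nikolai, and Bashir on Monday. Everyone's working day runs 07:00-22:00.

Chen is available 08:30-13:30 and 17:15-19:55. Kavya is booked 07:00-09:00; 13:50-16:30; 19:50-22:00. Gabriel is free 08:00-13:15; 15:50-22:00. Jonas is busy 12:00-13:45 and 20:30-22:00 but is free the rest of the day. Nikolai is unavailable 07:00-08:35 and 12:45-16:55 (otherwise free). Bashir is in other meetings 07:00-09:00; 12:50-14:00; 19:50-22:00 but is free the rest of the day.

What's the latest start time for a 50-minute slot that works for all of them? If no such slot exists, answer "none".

Chen free: 08:30-13:30, 17:15-19:55.
Kavya free: 09:00-13:50, 16:30-19:50 (invert busy blocks within the working day).
Gabriel free: 08:00-13:15, 15:50-22:00.
Jonas free: 07:00-12:00, 13:45-20:30 (invert busy blocks within the working day).
Nikolai free: 08:35-12:45, 16:55-22:00 (invert busy blocks within the working day).
Bashir free: 09:00-12:50, 14:00-19:50 (invert busy blocks within the working day).
Chen ∩ Kavya: 09:00-13:30, 17:15-19:50.
Chen ∩ Kavya ∩ Gabriel: 09:00-13:15, 17:15-19:50.
Chen ∩ Kavya ∩ Gabriel ∩ Jonas: 09:00-12:00, 17:15-19:50.
Chen ∩ Kavya ∩ Gabriel ∩ Jonas ∩ Nikolai: 09:00-12:00, 17:15-19:50.
Chen ∩ Kavya ∩ Gabriel ∩ Jonas ∩ Nikolai ∩ Bashir: 09:00-12:00, 17:15-19:50.
The last common window of at least 50 minutes is 17:15-19:50; a 50-minute meeting can start as late as 19:00 and still end by 19:50.

19:00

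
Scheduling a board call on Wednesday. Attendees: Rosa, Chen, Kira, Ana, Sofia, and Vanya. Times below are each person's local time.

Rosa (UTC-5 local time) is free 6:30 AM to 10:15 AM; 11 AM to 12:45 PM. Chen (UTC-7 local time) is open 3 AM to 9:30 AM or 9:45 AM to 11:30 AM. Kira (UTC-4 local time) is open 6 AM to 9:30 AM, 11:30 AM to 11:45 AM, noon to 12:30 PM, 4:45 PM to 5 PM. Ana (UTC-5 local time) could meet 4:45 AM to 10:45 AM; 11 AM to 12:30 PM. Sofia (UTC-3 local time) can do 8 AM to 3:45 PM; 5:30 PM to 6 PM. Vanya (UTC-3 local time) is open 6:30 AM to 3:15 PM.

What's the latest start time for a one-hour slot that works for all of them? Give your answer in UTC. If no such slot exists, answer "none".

Rosa in UTC: 11:30-15:15, 16:00-17:45 (add 5h to convert from UTC-5).
Chen in UTC: 10:00-16:30, 16:45-18:30 (add 7h to convert from UTC-7).
Kira in UTC: 10:00-13:30, 15:30-15:45, 16:00-16:30, 20:45-21:00 (add 4h to convert from UTC-4).
Ana in UTC: 09:45-15:45, 16:00-17:30 (add 5h to convert from UTC-5).
Sofia in UTC: 11:00-18:45, 20:30-21:00 (add 3h to convert from UTC-3).
Vanya in UTC: 09:30-18:15 (add 3h to convert from UTC-3).
Rosa ∩ Chen: 11:30-15:15, 16:00-16:30, 16:45-17:45.
Rosa ∩ Chen ∩ Kira: 11:30-13:30, 16:00-16:30.
Rosa ∩ Chen ∩ Kira ∩ Ana: 11:30-13:30, 16:00-16:30.
Rosa ∩ Chen ∩ Kira ∩ Ana ∩ Sofia: 11:30-13:30, 16:00-16:30.
Rosa ∩ Chen ∩ Kira ∩ Ana ∩ Sofia ∩ Vanya: 11:30-13:30, 16:00-16:30.
The last common window of at least 60 minutes is 11:30-13:30; a 60-minute meeting can start as late as 12:30 and still end by 13:30.

12:30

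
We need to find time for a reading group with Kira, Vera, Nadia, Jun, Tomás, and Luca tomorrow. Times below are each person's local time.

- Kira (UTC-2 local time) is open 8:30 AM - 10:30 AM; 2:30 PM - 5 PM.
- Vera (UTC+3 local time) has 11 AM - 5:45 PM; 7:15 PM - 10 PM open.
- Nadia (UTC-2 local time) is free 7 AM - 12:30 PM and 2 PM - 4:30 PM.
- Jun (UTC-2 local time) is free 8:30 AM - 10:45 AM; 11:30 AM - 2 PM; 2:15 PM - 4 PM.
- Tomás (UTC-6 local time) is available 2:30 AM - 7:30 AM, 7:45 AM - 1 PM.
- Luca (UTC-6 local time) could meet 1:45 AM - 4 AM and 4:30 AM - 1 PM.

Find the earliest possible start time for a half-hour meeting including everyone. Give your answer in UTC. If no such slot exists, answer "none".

10:30

Kira in UTC: 10:30-12:30, 16:30-19:00 (add 2h to convert from UTC-2).
Vera in UTC: 08:00-14:45, 16:15-19:00 (subtract 3h to convert from UTC+3).
Nadia in UTC: 09:00-14:30, 16:00-18:30 (add 2h to convert from UTC-2).
Jun in UTC: 10:30-12:45, 13:30-16:00, 16:15-18:00 (add 2h to convert from UTC-2).
Tomás in UTC: 08:30-13:30, 13:45-19:00 (add 6h to convert from UTC-6).
Luca in UTC: 07:45-10:00, 10:30-19:00 (add 6h to convert from UTC-6).
Kira ∩ Vera: 10:30-12:30, 16:30-19:00.
Kira ∩ Vera ∩ Nadia: 10:30-12:30, 16:30-18:30.
Kira ∩ Vera ∩ Nadia ∩ Jun: 10:30-12:30, 16:30-18:00.
Kira ∩ Vera ∩ Nadia ∩ Jun ∩ Tomás: 10:30-12:30, 16:30-18:00.
Kira ∩ Vera ∩ Nadia ∩ Jun ∩ Tomás ∩ Luca: 10:30-12:30, 16:30-18:00.
The first common window of at least 30 minutes is 10:30-12:30, so the earliest start is 10:30.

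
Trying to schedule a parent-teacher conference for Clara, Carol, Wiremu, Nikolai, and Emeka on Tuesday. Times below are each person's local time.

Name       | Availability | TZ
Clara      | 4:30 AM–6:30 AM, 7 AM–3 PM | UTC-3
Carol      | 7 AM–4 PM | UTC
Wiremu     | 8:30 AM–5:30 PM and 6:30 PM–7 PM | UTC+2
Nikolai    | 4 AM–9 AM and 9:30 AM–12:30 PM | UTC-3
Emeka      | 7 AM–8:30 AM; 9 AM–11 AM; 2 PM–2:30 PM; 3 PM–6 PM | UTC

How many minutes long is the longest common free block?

60

Clara in UTC: 07:30-09:30, 10:00-18:00 (add 3h to convert from UTC-3).
Carol in UTC: 07:00-16:00.
Wiremu in UTC: 06:30-15:30, 16:30-17:00 (subtract 2h to convert from UTC+2).
Nikolai in UTC: 07:00-12:00, 12:30-15:30 (add 3h to convert from UTC-3).
Emeka in UTC: 07:00-08:30, 09:00-11:00, 14:00-14:30, 15:00-18:00.
Clara ∩ Carol: 07:30-09:30, 10:00-16:00.
Clara ∩ Carol ∩ Wiremu: 07:30-09:30, 10:00-15:30.
Clara ∩ Carol ∩ Wiremu ∩ Nikolai: 07:30-09:30, 10:00-12:00, 12:30-15:30.
Clara ∩ Carol ∩ Wiremu ∩ Nikolai ∩ Emeka: 07:30-08:30, 09:00-09:30, 10:00-11:00, 14:00-14:30, 15:00-15:30.
The longest is 07:30-08:30 at 60 minutes.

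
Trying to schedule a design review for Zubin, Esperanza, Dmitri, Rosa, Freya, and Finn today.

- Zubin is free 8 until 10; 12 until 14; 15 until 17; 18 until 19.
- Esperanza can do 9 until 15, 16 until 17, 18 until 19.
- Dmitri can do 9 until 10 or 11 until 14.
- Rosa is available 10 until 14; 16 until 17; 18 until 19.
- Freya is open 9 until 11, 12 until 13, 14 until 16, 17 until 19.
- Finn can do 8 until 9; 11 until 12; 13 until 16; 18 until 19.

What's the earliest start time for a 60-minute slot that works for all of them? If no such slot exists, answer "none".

Zubin ∩ Esperanza: 09:00-10:00, 12:00-14:00, 16:00-17:00, 18:00-19:00.
Zubin ∩ Esperanza ∩ Dmitri: 09:00-10:00, 12:00-14:00.
Zubin ∩ Esperanza ∩ Dmitri ∩ Rosa: 12:00-14:00.
Zubin ∩ Esperanza ∩ Dmitri ∩ Rosa ∩ Freya: 12:00-13:00.
Zubin ∩ Esperanza ∩ Dmitri ∩ Rosa ∩ Freya ∩ Finn: ∅.
There is no time when everyone is free.
No common window is at least 60 minutes long.

none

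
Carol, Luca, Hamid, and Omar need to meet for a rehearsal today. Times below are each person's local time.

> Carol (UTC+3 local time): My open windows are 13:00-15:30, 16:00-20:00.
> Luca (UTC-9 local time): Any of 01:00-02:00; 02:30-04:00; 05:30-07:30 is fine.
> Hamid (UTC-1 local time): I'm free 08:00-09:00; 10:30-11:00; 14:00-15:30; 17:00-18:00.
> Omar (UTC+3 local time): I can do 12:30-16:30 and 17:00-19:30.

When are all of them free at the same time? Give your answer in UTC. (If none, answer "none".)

Carol in UTC: 10:00-12:30, 13:00-17:00 (subtract 3h to convert from UTC+3).
Luca in UTC: 10:00-11:00, 11:30-13:00, 14:30-16:30 (add 9h to convert from UTC-9).
Hamid in UTC: 09:00-10:00, 11:30-12:00, 15:00-16:30, 18:00-19:00 (add 1h to convert from UTC-1).
Omar in UTC: 09:30-13:30, 14:00-16:30 (subtract 3h to convert from UTC+3).
Carol ∩ Luca: 10:00-11:00, 11:30-12:30, 14:30-16:30.
Carol ∩ Luca ∩ Hamid: 11:30-12:00, 15:00-16:30.
Carol ∩ Luca ∩ Hamid ∩ Omar: 11:30-12:00, 15:00-16:30.

11:30-12:00, 15:00-16:30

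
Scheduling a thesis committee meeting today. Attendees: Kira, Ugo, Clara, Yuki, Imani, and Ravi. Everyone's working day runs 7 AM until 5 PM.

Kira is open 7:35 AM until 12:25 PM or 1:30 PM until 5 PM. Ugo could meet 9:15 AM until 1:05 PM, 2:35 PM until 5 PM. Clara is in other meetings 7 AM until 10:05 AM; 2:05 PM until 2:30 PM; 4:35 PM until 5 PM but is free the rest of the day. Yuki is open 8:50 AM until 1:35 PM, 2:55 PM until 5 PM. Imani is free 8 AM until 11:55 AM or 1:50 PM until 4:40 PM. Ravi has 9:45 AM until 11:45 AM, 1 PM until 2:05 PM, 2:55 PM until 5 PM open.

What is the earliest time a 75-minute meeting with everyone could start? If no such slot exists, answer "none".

Kira free: 07:35-12:25, 13:30-17:00.
Ugo free: 09:15-13:05, 14:35-17:00.
Clara free: 10:05-14:05, 14:30-16:35 (invert busy blocks within the working day).
Yuki free: 08:50-13:35, 14:55-17:00.
Imani free: 08:00-11:55, 13:50-16:40.
Ravi free: 09:45-11:45, 13:00-14:05, 14:55-17:00.
Kira ∩ Ugo: 09:15-12:25, 14:35-17:00.
Kira ∩ Ugo ∩ Clara: 10:05-12:25, 14:35-16:35.
Kira ∩ Ugo ∩ Clara ∩ Yuki: 10:05-12:25, 14:55-16:35.
Kira ∩ Ugo ∩ Clara ∩ Yuki ∩ Imani: 10:05-11:55, 14:55-16:35.
Kira ∩ Ugo ∩ Clara ∩ Yuki ∩ Imani ∩ Ravi: 10:05-11:45, 14:55-16:35.
So the common availability across everyone is 10:05-11:45, 14:55-16:35.
The first common window of at least 75 minutes is 10:05-11:45, so the earliest start is 10:05.

10:05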